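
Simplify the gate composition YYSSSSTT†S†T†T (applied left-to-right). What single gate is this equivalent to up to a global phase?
S†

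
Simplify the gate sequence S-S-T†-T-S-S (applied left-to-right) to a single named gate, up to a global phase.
I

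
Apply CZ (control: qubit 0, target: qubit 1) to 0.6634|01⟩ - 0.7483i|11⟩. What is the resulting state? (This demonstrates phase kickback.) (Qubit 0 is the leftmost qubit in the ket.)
0.6634|01⟩ + 0.7483i|11⟩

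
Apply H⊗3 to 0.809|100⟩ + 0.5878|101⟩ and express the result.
0.4938|000⟩ + 0.07821|001⟩ + 0.4938|010⟩ + 0.07821|011⟩ - 0.4938|100⟩ - 0.07821|101⟩ - 0.4938|110⟩ - 0.07821|111⟩

H⊗3 gives amp(|y⟩) = (1/2√2) Σ_x (−1)^(x·y) amp(|x⟩), where x·y is the number of positions in which both x and y have a 1.
|000⟩: (0.809 + 0.5878)/(2√2) = 0.4938
|001⟩: (0.809 - 0.5878)/(2√2) = 0.07821
|010⟩: (0.809 + 0.5878)/(2√2) = 0.4938
|011⟩: (0.809 - 0.5878)/(2√2) = 0.07821
|100⟩: (-0.809 - 0.5878)/(2√2) = -0.4938
|101⟩: (-0.809 + 0.5878)/(2√2) = -0.07821
|110⟩: (-0.809 - 0.5878)/(2√2) = -0.4938
|111⟩: (-0.809 + 0.5878)/(2√2) = -0.07821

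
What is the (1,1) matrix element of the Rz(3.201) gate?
(-0.0297 + 0.9996i)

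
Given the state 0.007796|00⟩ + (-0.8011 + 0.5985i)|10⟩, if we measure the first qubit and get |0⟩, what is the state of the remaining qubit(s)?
|0⟩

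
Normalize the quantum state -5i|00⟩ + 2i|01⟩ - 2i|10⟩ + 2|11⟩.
-0.822i|00⟩ + 0.3288i|01⟩ - 0.3288i|10⟩ + 0.3288|11⟩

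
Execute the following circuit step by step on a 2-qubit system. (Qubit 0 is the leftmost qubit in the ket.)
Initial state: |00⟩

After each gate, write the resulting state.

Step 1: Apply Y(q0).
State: i|10⟩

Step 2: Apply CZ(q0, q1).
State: i|10⟩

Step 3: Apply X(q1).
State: i|11⟩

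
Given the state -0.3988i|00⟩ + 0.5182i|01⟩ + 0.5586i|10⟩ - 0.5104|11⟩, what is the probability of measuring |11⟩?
0.2605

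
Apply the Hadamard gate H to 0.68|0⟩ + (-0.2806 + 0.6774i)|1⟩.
(0.2824 + 0.479i)|0⟩ + (0.6792 - 0.479i)|1⟩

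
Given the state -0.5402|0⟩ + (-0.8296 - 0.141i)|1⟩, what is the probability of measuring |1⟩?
0.7081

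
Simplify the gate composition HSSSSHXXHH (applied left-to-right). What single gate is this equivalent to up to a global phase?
I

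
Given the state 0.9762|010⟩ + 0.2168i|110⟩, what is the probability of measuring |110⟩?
0.047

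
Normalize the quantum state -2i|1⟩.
-i|1⟩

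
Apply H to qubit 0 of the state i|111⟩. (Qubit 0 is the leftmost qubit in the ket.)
(1/√2)i|011⟩ - (1/√2)i|111⟩

H on qubit 0 mixes each pair of kets that differ only in qubit 0: amplitudes (a, b) of (|…0…⟩, |…1…⟩) become ((a + b)/√2, (a − b)/√2). Kets absent from the input have amplitude 0.
(|011⟩, |111⟩): (a, b) = (0, i) → ((1/√2)i, -(1/√2)i)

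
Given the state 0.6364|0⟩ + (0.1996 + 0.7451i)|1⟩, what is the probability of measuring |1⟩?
0.595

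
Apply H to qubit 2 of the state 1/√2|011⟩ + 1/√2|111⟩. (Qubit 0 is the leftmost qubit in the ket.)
1/2|010⟩ - 1/2|011⟩ + 1/2|110⟩ - 1/2|111⟩

H on qubit 2 mixes each pair of kets that differ only in qubit 2: amplitudes (a, b) of (|…0…⟩, |…1…⟩) become ((a + b)/√2, (a − b)/√2). Kets absent from the input have amplitude 0.
(|010⟩, |011⟩): (a, b) = (0, 1/√2) → (1/2, -1/2)
(|110⟩, |111⟩): (a, b) = (0, 1/√2) → (1/2, -1/2)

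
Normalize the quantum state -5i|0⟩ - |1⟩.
-0.9806i|0⟩ - 0.1961|1⟩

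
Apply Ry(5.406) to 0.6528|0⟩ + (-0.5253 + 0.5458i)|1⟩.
(-0.3679 - 0.2318i)|0⟩ + (0.7528 - 0.4941i)|1⟩

Ry(5.406) = [[cos(θ/2), −sin(θ/2)], [sin(θ/2), cos(θ/2)]]; θ = 5.406, cos(θ/2) ≈ -0.90535, sin(θ/2) ≈ 0.424666.
With a = amp(|0⟩) = 0.6528 and b = amp(|1⟩) = (-0.5253 + 0.5458i):
new amp(|0⟩) = (-0.90535)·a + (-0.424666)·b = (-0.3679 - 0.2318i)
new amp(|1⟩) = (0.424666)·a + (-0.90535)·b = (0.7528 - 0.4941i)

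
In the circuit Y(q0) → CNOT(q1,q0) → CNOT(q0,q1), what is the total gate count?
3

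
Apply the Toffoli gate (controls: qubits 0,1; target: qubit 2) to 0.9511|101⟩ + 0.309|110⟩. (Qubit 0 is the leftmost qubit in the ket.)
0.9511|101⟩ + 0.309|111⟩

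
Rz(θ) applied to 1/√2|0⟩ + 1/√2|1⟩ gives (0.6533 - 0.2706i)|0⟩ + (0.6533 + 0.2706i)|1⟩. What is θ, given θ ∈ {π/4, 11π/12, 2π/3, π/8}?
π/4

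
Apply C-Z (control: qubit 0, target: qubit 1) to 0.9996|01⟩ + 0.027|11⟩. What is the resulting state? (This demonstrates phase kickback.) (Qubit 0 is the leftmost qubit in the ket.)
0.9996|01⟩ - 0.027|11⟩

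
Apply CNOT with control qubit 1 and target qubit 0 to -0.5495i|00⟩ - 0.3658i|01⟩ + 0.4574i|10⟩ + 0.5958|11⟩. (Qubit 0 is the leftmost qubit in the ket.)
-0.5495i|00⟩ + 0.5958|01⟩ + 0.4574i|10⟩ - 0.3658i|11⟩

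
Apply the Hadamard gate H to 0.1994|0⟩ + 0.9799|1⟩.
0.8339|0⟩ - 0.5519|1⟩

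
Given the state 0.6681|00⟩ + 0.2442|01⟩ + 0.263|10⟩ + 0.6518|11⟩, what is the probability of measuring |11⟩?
0.4248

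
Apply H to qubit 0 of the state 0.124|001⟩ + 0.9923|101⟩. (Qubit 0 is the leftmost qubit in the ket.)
0.7893|001⟩ - 0.614|101⟩

H on qubit 0 mixes each pair of kets that differ only in qubit 0: amplitudes (a, b) of (|…0…⟩, |…1…⟩) become ((a + b)/√2, (a − b)/√2). Kets absent from the input have amplitude 0.
(|001⟩, |101⟩): (a, b) = (0.124, 0.9923) → (0.7893, -0.614)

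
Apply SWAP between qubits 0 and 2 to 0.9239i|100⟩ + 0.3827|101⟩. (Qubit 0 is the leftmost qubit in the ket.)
0.9239i|001⟩ + 0.3827|101⟩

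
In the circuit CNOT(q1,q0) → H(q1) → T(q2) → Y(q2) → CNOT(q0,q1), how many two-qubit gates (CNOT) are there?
2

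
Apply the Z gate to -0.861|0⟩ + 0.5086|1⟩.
-0.861|0⟩ - 0.5086|1⟩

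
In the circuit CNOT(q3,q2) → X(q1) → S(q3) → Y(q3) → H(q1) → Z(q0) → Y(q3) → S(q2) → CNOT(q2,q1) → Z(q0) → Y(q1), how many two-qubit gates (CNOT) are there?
2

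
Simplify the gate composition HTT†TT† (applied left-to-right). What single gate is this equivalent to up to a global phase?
H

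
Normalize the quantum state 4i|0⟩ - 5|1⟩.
0.6247i|0⟩ - 0.7809|1⟩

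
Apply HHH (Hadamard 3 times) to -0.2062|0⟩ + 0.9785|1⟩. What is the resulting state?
0.5461|0⟩ - 0.8377|1⟩

H² = I, so H^3 = H: a single Hadamard. With (a, b) = (-0.2062, 0.9785), H gives ((a + b)/√2, (a − b)/√2) = (0.5461, -0.8377).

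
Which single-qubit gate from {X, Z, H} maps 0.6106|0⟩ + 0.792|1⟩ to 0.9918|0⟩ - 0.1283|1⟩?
H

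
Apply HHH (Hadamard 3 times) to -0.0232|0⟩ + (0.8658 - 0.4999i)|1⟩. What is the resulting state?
(0.5958 - 0.3535i)|0⟩ + (-0.6286 + 0.3535i)|1⟩

H² = I, so H^3 = H: a single Hadamard. With (a, b) = (-0.0232, (0.8658 - 0.4999i)), H gives ((a + b)/√2, (a − b)/√2) = ((0.5958 - 0.3535i), (-0.6286 + 0.3535i)).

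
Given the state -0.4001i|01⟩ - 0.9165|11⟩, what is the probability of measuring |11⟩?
0.84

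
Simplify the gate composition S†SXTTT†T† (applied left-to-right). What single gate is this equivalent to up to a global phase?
X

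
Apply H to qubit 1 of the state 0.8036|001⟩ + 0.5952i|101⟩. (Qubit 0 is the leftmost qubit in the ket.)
0.5682|001⟩ + 0.5682|011⟩ + 0.4209i|101⟩ + 0.4209i|111⟩

H on qubit 1 mixes each pair of kets that differ only in qubit 1: amplitudes (a, b) of (|…0…⟩, |…1…⟩) become ((a + b)/√2, (a − b)/√2). Kets absent from the input have amplitude 0.
(|001⟩, |011⟩): (a, b) = (0.8036, 0) → (0.5682, 0.5682)
(|101⟩, |111⟩): (a, b) = (0.5952i, 0) → (0.4209i, 0.4209i)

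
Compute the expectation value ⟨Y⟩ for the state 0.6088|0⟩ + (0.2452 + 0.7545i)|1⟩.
0.9187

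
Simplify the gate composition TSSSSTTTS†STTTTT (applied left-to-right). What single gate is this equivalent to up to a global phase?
T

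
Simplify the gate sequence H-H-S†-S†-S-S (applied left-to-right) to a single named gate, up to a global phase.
I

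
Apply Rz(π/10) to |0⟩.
(0.9877 - 0.1564i)|0⟩

Rz(π/10) = [[e^(−iθ/2), 0], [0, e^(iθ/2)]] with e^(±iθ/2) = cos(θ/2) ± i·sin(θ/2); θ = π/10, cos(θ/2) ≈ 0.987688, sin(θ/2) ≈ 0.156434.
With a = amp(|0⟩) = 1 and b = amp(|1⟩) = 0:
new amp(|0⟩) = (0.987688 - 0.156434i)·a = (0.9877 - 0.1564i)
new amp(|1⟩) = (0.987688 + 0.156434i)·b = 0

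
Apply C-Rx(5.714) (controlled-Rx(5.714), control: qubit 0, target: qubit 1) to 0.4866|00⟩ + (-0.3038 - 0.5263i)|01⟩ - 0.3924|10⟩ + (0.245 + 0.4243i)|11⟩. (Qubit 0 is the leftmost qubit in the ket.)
0.4866|00⟩ + (-0.3038 - 0.5263i)|01⟩ + (0.4957 - 0.06879i)|10⟩ + (-0.2351 - 0.2971i)|11⟩

C-Rx(5.714) leaves the control-|0⟩ kets |00⟩, |01⟩ unchanged and applies Rx(5.714) to qubit 1 on the control-|1⟩ pair (|10⟩, |11⟩).
Rx(5.714) = [[cos(θ/2), −i·sin(θ/2)], [−i·sin(θ/2), cos(θ/2)]]; θ = 5.714, cos(θ/2) ≈ -0.959776, sin(θ/2) ≈ 0.280767.
With a = amp(|10⟩) = -0.3924 and b = amp(|11⟩) = (0.245 + 0.4243i):
new amp(|10⟩) = (-0.959776)·a + (-0.280767i)·b = (0.4957 - 0.06879i)
new amp(|11⟩) = (-0.280767i)·a + (-0.959776)·b = (-0.2351 - 0.2971i)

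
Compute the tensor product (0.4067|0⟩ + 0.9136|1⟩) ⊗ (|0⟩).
0.4067|00⟩ + 0.9136|10⟩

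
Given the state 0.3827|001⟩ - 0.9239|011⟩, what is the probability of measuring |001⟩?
0.1465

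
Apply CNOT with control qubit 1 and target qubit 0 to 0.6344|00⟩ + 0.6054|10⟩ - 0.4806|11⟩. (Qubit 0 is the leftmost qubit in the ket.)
0.6344|00⟩ - 0.4806|01⟩ + 0.6054|10⟩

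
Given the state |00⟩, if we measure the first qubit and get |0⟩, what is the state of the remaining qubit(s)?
|0⟩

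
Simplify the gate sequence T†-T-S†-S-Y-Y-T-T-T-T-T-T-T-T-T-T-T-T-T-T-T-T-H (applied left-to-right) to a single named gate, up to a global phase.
H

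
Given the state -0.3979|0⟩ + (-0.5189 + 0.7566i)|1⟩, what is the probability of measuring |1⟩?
0.8417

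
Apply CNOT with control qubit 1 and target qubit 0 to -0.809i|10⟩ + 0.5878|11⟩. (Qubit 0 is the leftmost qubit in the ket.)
0.5878|01⟩ - 0.809i|10⟩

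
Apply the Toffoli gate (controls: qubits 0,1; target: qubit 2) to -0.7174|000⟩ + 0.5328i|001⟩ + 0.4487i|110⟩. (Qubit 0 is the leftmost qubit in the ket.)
-0.7174|000⟩ + 0.5328i|001⟩ + 0.4487i|111⟩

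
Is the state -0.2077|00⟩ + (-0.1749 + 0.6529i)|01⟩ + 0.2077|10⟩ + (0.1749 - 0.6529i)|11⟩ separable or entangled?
Separable

Writing the state as a|00⟩ + b|01⟩ + c|10⟩ + d|11⟩, it is a product state iff ad − bc = 0.
Here (a, b, c, d) = (-0.2077, (-0.1749 + 0.6529i), 0.2077, (0.1749 - 0.6529i)): ad − bc = (-0.2077)(0.1749 - 0.6529i) − (-0.1749 + 0.6529i)(0.2077) = 0, so the state is separable.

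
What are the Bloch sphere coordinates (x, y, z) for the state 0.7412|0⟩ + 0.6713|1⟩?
(0.9951, 0, 0.09873)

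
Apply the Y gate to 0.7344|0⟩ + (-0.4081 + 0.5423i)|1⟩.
(0.5423 + 0.4081i)|0⟩ + 0.7344i|1⟩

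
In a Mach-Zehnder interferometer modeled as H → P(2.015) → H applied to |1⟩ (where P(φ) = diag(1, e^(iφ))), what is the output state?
(0.7149 - 0.4515i)|0⟩ + (0.2851 + 0.4515i)|1⟩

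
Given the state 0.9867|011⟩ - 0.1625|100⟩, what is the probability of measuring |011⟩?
0.9736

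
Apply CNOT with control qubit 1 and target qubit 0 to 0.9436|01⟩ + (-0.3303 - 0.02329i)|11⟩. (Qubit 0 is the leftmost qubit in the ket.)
(-0.3303 - 0.02329i)|01⟩ + 0.9436|11⟩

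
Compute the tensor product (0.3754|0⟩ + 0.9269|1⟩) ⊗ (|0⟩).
0.3754|00⟩ + 0.9269|10⟩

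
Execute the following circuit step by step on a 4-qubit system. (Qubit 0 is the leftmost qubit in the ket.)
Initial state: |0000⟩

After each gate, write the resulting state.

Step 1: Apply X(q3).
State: |0001⟩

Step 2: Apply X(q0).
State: |1001⟩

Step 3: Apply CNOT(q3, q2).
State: |1011⟩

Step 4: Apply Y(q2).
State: -i|1001⟩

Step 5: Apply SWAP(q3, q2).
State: -i|1010⟩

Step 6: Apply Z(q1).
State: -i|1010⟩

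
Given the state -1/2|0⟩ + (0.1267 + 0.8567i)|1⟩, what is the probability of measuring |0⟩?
1/4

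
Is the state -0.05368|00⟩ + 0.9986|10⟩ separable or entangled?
Separable

Writing the state as a|00⟩ + b|01⟩ + c|10⟩ + d|11⟩, it is a product state iff ad − bc = 0.
Here (a, b, c, d) = (-0.05368, 0, 0.9986, 0): ad − bc = (-0.05368)(0) − (0)(0.9986) = 0, so the state is separable.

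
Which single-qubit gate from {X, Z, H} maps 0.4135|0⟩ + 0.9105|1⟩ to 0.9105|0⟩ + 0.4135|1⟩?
X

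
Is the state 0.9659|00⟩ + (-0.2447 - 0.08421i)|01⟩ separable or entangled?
Separable

Writing the state as a|00⟩ + b|01⟩ + c|10⟩ + d|11⟩, it is a product state iff ad − bc = 0.
Here (a, b, c, d) = (0.9659, (-0.2447 - 0.08421i), 0, 0): ad − bc = (0.9659)(0) − (-0.2447 - 0.08421i)(0) = 0, so the state is separable.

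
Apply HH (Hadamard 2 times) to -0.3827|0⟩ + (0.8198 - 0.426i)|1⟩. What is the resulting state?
-0.3827|0⟩ + (0.8198 - 0.426i)|1⟩

H² = I, so an even number of Hadamards cancels: H^2 = I and the state is unchanged.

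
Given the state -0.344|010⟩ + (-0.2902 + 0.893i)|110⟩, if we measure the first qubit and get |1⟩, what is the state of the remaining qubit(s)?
(-0.3091 + 0.951i)|10⟩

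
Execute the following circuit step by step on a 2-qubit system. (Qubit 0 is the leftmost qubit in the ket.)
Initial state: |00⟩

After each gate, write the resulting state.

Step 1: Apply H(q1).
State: 1/√2|00⟩ + 1/√2|01⟩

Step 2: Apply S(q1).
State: 1/√2|00⟩ + (1/√2)i|01⟩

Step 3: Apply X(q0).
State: 1/√2|10⟩ + (1/√2)i|11⟩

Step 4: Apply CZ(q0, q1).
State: 1/√2|10⟩ - (1/√2)i|11⟩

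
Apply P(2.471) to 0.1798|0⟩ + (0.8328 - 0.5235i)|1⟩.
0.1798|0⟩ + (-0.3271 + 0.9277i)|1⟩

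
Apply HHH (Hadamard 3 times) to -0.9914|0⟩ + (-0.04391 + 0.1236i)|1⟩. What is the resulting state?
(-0.7321 + 0.0874i)|0⟩ + (-0.67 - 0.0874i)|1⟩

H² = I, so H^3 = H: a single Hadamard. With (a, b) = (-0.9914, (-0.04391 + 0.1236i)), H gives ((a + b)/√2, (a − b)/√2) = ((-0.7321 + 0.0874i), (-0.67 - 0.0874i)).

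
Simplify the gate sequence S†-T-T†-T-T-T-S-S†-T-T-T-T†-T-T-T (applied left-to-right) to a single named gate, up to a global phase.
S†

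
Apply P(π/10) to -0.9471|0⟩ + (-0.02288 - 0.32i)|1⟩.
-0.9471|0⟩ + (0.07713 - 0.3114i)|1⟩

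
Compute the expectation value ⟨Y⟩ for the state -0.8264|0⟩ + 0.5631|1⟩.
0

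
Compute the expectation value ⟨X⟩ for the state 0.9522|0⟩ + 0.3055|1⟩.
0.5818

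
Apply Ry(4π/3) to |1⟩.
-0.866|0⟩ - 1/2|1⟩

Ry(4π/3) = [[cos(θ/2), −sin(θ/2)], [sin(θ/2), cos(θ/2)]]; θ = 4π/3, cos(θ/2) ≈ -0.5, sin(θ/2) ≈ 0.866025.
With a = amp(|0⟩) = 0 and b = amp(|1⟩) = 1:
new amp(|0⟩) = (-0.5)·a + (-0.866025)·b = -0.866
new amp(|1⟩) = (0.866025)·a + (-0.5)·b = -1/2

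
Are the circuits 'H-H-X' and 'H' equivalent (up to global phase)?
No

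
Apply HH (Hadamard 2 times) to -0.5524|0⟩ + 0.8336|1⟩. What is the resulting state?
-0.5524|0⟩ + 0.8336|1⟩

H² = I, so an even number of Hadamards cancels: H^2 = I and the state is unchanged.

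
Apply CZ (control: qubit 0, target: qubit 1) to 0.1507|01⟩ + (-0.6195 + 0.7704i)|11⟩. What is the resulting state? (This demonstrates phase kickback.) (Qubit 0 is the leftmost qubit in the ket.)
0.1507|01⟩ + (0.6195 - 0.7704i)|11⟩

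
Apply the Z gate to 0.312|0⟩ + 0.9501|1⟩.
0.312|0⟩ - 0.9501|1⟩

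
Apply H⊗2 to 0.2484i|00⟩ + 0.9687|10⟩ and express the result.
(0.4844 + 0.1242i)|00⟩ + (0.4844 + 0.1242i)|01⟩ + (-0.4844 + 0.1242i)|10⟩ + (-0.4844 + 0.1242i)|11⟩

H⊗2 gives amp(|y⟩) = (1/2) Σ_x (−1)^(x·y) amp(|x⟩), where x·y is the number of positions in which both x and y have a 1.
|00⟩: (0.2484i + 0.9687)/2 = (0.4844 + 0.1242i)
|01⟩: (0.2484i + 0.9687)/2 = (0.4844 + 0.1242i)
|10⟩: (0.2484i - 0.9687)/2 = (-0.4844 + 0.1242i)
|11⟩: (0.2484i - 0.9687)/2 = (-0.4844 + 0.1242i)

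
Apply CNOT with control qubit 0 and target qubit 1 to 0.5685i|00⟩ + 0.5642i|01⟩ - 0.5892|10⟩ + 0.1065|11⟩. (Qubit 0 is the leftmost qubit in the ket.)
0.5685i|00⟩ + 0.5642i|01⟩ + 0.1065|10⟩ - 0.5892|11⟩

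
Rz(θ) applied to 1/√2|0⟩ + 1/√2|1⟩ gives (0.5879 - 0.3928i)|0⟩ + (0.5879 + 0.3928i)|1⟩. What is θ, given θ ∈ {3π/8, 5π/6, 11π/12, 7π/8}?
3π/8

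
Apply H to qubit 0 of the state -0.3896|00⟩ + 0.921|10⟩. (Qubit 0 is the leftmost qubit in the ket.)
0.3758|00⟩ - 0.9267|10⟩

H on qubit 0 mixes each pair of kets that differ only in qubit 0: amplitudes (a, b) of (|…0…⟩, |…1…⟩) become ((a + b)/√2, (a − b)/√2). Kets absent from the input have amplitude 0.
(|00⟩, |10⟩): (a, b) = (-0.3896, 0.921) → (0.3758, -0.9267)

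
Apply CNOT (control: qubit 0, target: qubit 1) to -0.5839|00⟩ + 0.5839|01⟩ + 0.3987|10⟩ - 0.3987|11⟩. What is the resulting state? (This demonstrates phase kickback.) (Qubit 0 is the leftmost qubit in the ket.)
-0.5839|00⟩ + 0.5839|01⟩ - 0.3987|10⟩ + 0.3987|11⟩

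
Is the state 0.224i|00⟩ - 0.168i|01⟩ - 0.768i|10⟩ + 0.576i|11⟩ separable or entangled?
Separable

Writing the state as a|00⟩ + b|01⟩ + c|10⟩ + d|11⟩, it is a product state iff ad − bc = 0.
Here (a, b, c, d) = (0.224i, -0.168i, -0.768i, 0.576i): ad − bc = (0.224i)(0.576i) − (-0.168i)(-0.768i) = 0, so the state is separable.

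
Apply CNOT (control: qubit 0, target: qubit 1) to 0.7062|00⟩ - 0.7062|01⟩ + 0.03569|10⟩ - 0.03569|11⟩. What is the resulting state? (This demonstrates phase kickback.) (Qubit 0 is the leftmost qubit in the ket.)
0.7062|00⟩ - 0.7062|01⟩ - 0.03569|10⟩ + 0.03569|11⟩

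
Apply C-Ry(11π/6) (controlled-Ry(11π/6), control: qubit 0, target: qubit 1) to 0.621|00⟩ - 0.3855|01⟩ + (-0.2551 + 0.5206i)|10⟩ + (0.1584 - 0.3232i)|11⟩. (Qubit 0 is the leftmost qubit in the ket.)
0.621|00⟩ - 0.3855|01⟩ + (0.2054 - 0.4192i)|10⟩ + (-0.219 + 0.4469i)|11⟩

C-Ry(11π/6) leaves the control-|0⟩ kets |00⟩, |01⟩ unchanged and applies Ry(11π/6) to qubit 1 on the control-|1⟩ pair (|10⟩, |11⟩).
Ry(11π/6) = [[cos(θ/2), −sin(θ/2)], [sin(θ/2), cos(θ/2)]]; θ = 11π/6, cos(θ/2) ≈ -0.965926, sin(θ/2) ≈ 0.258819.
With a = amp(|10⟩) = (-0.2551 + 0.5206i) and b = amp(|11⟩) = (0.1584 - 0.3232i):
new amp(|10⟩) = (-0.965926)·a + (-0.258819)·b = (0.2054 - 0.4192i)
new amp(|11⟩) = (0.258819)·a + (-0.965926)·b = (-0.219 + 0.4469i)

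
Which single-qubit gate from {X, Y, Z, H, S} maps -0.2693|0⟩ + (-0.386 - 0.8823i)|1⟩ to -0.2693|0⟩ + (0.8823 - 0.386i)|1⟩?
S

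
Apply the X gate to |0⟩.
|1⟩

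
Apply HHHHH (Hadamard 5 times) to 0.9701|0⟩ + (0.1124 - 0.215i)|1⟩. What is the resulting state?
(0.7654 - 0.152i)|0⟩ + (0.6065 + 0.152i)|1⟩

H² = I, so H^5 = H: a single Hadamard. With (a, b) = (0.9701, (0.1124 - 0.215i)), H gives ((a + b)/√2, (a − b)/√2) = ((0.7654 - 0.152i), (0.6065 + 0.152i)).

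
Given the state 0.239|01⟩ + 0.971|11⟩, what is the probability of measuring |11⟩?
0.9428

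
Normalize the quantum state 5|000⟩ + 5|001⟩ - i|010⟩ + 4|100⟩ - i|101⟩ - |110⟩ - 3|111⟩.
0.5661|000⟩ + 0.5661|001⟩ - 0.1132i|010⟩ + 0.4529|100⟩ - 0.1132i|101⟩ - 0.1132|110⟩ - 0.3397|111⟩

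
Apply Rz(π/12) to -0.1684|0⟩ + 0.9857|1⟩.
(-0.167 + 0.02198i)|0⟩ + (0.9773 + 0.1287i)|1⟩

Rz(π/12) = [[e^(−iθ/2), 0], [0, e^(iθ/2)]] with e^(±iθ/2) = cos(θ/2) ± i·sin(θ/2); θ = π/12, cos(θ/2) ≈ 0.991445, sin(θ/2) ≈ 0.130526.
With a = amp(|0⟩) = -0.1684 and b = amp(|1⟩) = 0.9857:
new amp(|0⟩) = (0.991445 - 0.130526i)·a = (-0.167 + 0.02198i)
new amp(|1⟩) = (0.991445 + 0.130526i)·b = (0.9773 + 0.1287i)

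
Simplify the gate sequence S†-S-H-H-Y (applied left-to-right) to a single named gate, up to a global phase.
Y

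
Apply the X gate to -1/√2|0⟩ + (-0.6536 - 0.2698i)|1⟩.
(-0.6536 - 0.2698i)|0⟩ - 1/√2|1⟩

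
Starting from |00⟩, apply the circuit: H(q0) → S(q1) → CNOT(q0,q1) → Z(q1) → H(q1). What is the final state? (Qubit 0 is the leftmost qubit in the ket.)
1/2|00⟩ + 1/2|01⟩ - 1/2|10⟩ + 1/2|11⟩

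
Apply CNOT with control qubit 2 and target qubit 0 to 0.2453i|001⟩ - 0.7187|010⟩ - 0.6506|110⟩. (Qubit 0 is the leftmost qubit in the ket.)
-0.7187|010⟩ + 0.2453i|101⟩ - 0.6506|110⟩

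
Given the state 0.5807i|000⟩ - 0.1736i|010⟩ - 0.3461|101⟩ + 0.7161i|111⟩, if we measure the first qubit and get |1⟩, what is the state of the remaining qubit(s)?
-0.4352|01⟩ + 0.9004i|11⟩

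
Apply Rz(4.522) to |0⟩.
(-0.6367 - 0.7711i)|0⟩

Rz(4.522) = [[e^(−iθ/2), 0], [0, e^(iθ/2)]] with e^(±iθ/2) = cos(θ/2) ± i·sin(θ/2); θ = 4.522, cos(θ/2) ≈ -0.636694, sin(θ/2) ≈ 0.771116.
With a = amp(|0⟩) = 1 and b = amp(|1⟩) = 0:
new amp(|0⟩) = (-0.636694 - 0.771116i)·a = (-0.6367 - 0.7711i)
new amp(|1⟩) = (-0.636694 + 0.771116i)·b = 0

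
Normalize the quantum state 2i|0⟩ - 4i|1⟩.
(1/√5)i|0⟩ - 0.8944i|1⟩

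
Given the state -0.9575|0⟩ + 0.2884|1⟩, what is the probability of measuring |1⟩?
0.08317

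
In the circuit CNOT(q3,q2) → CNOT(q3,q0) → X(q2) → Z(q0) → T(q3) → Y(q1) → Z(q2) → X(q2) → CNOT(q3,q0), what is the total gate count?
9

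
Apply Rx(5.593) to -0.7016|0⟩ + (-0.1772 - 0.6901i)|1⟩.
(0.4268 + 0.05994i)|0⟩ + (0.1668 + 0.8868i)|1⟩

Rx(5.593) = [[cos(θ/2), −i·sin(θ/2)], [−i·sin(θ/2), cos(θ/2)]]; θ = 5.593, cos(θ/2) ≈ -0.941044, sin(θ/2) ≈ 0.338284.
With a = amp(|0⟩) = -0.7016 and b = amp(|1⟩) = (-0.1772 - 0.6901i):
new amp(|0⟩) = (-0.941044)·a + (-0.338284i)·b = (0.4268 + 0.05994i)
new amp(|1⟩) = (-0.338284i)·a + (-0.941044)·b = (0.1668 + 0.8868i)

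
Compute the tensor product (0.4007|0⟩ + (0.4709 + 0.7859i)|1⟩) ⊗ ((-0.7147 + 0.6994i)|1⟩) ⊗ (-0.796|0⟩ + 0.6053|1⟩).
(0.228 - 0.2231i)|010⟩ + (-0.1733 + 0.1696i)|011⟩ + (0.7054 + 0.1849i)|110⟩ + (-0.5364 - 0.1406i)|111⟩

amp(|b₁b₂…⟩) = product of the factor amplitudes for bits b₁, b₂, …; only kets whose every factor amplitude is nonzero survive.
|010⟩: (0.4007)(-0.7147 + 0.6994i)(-0.796) = (0.228 - 0.2231i)
|011⟩: (0.4007)(-0.7147 + 0.6994i)(0.6053) = (-0.1733 + 0.1696i)
|110⟩: (0.4709 + 0.7859i)(-0.7147 + 0.6994i)(-0.796) = (0.7054 + 0.1849i)
|111⟩: (0.4709 + 0.7859i)(-0.7147 + 0.6994i)(0.6053) = (-0.5364 - 0.1406i)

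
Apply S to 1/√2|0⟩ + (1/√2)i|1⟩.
1/√2|0⟩ - 1/√2|1⟩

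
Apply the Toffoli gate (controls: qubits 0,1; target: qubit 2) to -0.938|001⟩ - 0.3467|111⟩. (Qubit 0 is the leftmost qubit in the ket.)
-0.938|001⟩ - 0.3467|110⟩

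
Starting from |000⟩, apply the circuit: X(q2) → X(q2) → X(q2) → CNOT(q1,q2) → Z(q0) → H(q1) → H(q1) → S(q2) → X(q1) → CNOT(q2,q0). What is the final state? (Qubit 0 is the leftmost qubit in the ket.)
i|111⟩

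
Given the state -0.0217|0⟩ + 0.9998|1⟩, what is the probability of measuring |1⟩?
0.9996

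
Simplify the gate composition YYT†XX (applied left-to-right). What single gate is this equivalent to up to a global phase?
T†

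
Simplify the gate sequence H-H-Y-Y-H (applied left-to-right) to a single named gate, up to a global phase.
H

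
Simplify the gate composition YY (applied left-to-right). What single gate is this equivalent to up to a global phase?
I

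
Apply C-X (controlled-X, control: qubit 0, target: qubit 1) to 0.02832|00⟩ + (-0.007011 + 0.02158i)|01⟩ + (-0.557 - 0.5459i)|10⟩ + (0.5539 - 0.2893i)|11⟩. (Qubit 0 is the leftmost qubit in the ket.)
0.02832|00⟩ + (-0.007011 + 0.02158i)|01⟩ + (0.5539 - 0.2893i)|10⟩ + (-0.557 - 0.5459i)|11⟩

C-X leaves the control-|0⟩ kets |00⟩, |01⟩ unchanged and applies X to qubit 1 on the control-|1⟩ pair (|10⟩, |11⟩).
X = [[0, 1], [1, 0]].
With a = amp(|10⟩) = (-0.557 - 0.5459i) and b = amp(|11⟩) = (0.5539 - 0.2893i):
new amp(|10⟩) = (1)·b = (0.5539 - 0.2893i)
new amp(|11⟩) = (1)·a = (-0.557 - 0.5459i)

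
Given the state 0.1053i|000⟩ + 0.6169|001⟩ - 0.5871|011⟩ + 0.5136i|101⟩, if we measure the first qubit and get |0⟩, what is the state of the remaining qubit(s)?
0.1227i|00⟩ + 0.7189|01⟩ - 0.6842|11⟩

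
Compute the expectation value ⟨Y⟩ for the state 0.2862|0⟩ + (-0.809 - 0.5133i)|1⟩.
-0.2938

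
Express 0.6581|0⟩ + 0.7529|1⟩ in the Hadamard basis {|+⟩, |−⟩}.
0.9977|+⟩ - 0.06703|−⟩

With |ψ⟩ = α|0⟩ + β|1⟩, the Hadamard-basis coefficients are ⟨+|ψ⟩ = (α + β)/√2 and ⟨−|ψ⟩ = (α − β)/√2.
Here α = 0.6581, β = 0.7529: (α + β)/√2 = 0.9977, (α − β)/√2 = -0.06703.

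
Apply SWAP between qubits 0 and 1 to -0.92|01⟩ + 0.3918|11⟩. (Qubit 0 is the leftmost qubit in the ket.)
-0.92|10⟩ + 0.3918|11⟩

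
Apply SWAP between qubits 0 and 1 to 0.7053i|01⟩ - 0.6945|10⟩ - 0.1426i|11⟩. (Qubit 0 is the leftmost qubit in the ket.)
-0.6945|01⟩ + 0.7053i|10⟩ - 0.1426i|11⟩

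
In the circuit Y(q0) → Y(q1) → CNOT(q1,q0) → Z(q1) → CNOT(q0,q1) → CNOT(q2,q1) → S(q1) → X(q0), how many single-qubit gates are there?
5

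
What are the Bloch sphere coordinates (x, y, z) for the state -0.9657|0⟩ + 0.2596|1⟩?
(-0.5014, 0, 0.8652)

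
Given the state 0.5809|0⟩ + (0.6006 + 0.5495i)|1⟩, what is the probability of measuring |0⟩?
0.3374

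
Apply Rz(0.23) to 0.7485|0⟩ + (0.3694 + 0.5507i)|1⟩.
(0.7436 - 0.08589i)|0⟩ + (0.3038 + 0.5894i)|1⟩

Rz(0.23) = [[e^(−iθ/2), 0], [0, e^(iθ/2)]] with e^(±iθ/2) = cos(θ/2) ± i·sin(θ/2); θ = 0.23, cos(θ/2) ≈ 0.993395, sin(θ/2) ≈ 0.114747.
With a = amp(|0⟩) = 0.7485 and b = amp(|1⟩) = (0.3694 + 0.5507i):
new amp(|0⟩) = (0.993395 - 0.114747i)·a = (0.7436 - 0.08589i)
new amp(|1⟩) = (0.993395 + 0.114747i)·b = (0.3038 + 0.5894i)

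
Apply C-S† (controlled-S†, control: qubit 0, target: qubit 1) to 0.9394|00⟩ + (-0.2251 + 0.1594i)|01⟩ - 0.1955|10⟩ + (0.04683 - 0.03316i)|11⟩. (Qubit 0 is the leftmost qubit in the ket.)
0.9394|00⟩ + (-0.2251 + 0.1594i)|01⟩ - 0.1955|10⟩ + (-0.03316 - 0.04683i)|11⟩

C-S† leaves the control-|0⟩ kets |00⟩, |01⟩ unchanged and applies S† to qubit 1 on the control-|1⟩ pair (|10⟩, |11⟩).
S† = [[1, 0], [0, -i]].
With a = amp(|10⟩) = -0.1955 and b = amp(|11⟩) = (0.04683 - 0.03316i):
new amp(|10⟩) = (1)·a = -0.1955
new amp(|11⟩) = (-i)·b = (-0.03316 - 0.04683i)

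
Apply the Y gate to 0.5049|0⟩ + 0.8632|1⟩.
-0.8632i|0⟩ + 0.5049i|1⟩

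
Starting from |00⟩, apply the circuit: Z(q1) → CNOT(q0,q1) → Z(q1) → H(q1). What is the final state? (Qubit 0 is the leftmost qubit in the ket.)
1/√2|00⟩ + 1/√2|01⟩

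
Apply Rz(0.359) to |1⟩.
(0.9839 + 0.1785i)|1⟩

Rz(0.359) = [[e^(−iθ/2), 0], [0, e^(iθ/2)]] with e^(±iθ/2) = cos(θ/2) ± i·sin(θ/2); θ = 0.359, cos(θ/2) ≈ 0.983933, sin(θ/2) ≈ 0.178538.
With a = amp(|0⟩) = 0 and b = amp(|1⟩) = 1:
new amp(|0⟩) = (0.983933 - 0.178538i)·a = 0
new amp(|1⟩) = (0.983933 + 0.178538i)·b = (0.9839 + 0.1785i)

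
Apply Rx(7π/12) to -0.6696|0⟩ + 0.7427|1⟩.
(-0.4076 - 0.5892i)|0⟩ + (0.4521 + 0.5312i)|1⟩

Rx(7π/12) = [[cos(θ/2), −i·sin(θ/2)], [−i·sin(θ/2), cos(θ/2)]]; θ = 7π/12, cos(θ/2) ≈ 0.608761, sin(θ/2) ≈ 0.793353.
With a = amp(|0⟩) = -0.6696 and b = amp(|1⟩) = 0.7427:
new amp(|0⟩) = (0.608761)·a + (-0.793353i)·b = (-0.4076 - 0.5892i)
new amp(|1⟩) = (-0.793353i)·a + (0.608761)·b = (0.4521 + 0.5312i)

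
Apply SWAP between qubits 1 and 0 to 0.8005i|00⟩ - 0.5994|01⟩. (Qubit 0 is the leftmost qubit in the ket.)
0.8005i|00⟩ - 0.5994|10⟩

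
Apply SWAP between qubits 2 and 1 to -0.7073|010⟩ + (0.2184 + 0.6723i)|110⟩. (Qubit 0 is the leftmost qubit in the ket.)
-0.7073|001⟩ + (0.2184 + 0.6723i)|101⟩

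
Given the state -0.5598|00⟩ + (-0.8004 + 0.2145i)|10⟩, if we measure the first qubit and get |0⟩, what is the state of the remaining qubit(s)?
-|0⟩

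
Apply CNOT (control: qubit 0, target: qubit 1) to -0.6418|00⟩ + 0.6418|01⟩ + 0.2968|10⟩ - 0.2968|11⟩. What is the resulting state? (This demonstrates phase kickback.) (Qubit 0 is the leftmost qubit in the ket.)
-0.6418|00⟩ + 0.6418|01⟩ - 0.2968|10⟩ + 0.2968|11⟩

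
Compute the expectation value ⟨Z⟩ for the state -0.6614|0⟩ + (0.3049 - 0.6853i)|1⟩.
-0.1252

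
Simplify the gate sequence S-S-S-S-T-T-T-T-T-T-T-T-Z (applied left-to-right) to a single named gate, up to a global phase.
Z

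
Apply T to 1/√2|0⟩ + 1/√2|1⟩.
1/√2|0⟩ + (1/2 + (1/2)i)|1⟩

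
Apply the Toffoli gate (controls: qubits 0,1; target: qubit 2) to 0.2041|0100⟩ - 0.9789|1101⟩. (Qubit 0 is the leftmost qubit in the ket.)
0.2041|0100⟩ - 0.9789|1111⟩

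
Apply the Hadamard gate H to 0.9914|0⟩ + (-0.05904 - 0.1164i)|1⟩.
(0.6593 - 0.08231i)|0⟩ + (0.7428 + 0.08231i)|1⟩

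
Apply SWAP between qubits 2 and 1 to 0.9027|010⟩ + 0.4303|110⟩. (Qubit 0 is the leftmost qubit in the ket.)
0.9027|001⟩ + 0.4303|101⟩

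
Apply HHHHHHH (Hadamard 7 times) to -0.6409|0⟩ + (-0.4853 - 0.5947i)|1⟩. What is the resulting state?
(-0.7963 - 0.4205i)|0⟩ + (-0.11 + 0.4205i)|1⟩

H² = I, so H^7 = H: a single Hadamard. With (a, b) = (-0.6409, (-0.4853 - 0.5947i)), H gives ((a + b)/√2, (a − b)/√2) = ((-0.7963 - 0.4205i), (-0.11 + 0.4205i)).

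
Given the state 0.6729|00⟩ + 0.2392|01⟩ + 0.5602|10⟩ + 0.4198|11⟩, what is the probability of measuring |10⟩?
0.3138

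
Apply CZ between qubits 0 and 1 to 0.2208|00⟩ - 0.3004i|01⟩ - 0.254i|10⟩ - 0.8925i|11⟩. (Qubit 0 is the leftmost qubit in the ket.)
0.2208|00⟩ - 0.3004i|01⟩ - 0.254i|10⟩ + 0.8925i|11⟩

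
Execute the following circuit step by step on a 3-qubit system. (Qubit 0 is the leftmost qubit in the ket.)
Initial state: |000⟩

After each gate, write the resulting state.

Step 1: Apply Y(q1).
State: i|010⟩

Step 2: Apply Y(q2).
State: -|011⟩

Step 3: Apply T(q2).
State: (-1/√2 - (1/√2)i)|011⟩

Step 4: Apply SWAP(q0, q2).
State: (-1/√2 - (1/√2)i)|110⟩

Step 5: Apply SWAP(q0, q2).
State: (-1/√2 - (1/√2)i)|011⟩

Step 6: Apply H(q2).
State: (-1/2 - (1/2)i)|010⟩ + (1/2 + (1/2)i)|011⟩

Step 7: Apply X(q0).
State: (-1/2 - (1/2)i)|110⟩ + (1/2 + (1/2)i)|111⟩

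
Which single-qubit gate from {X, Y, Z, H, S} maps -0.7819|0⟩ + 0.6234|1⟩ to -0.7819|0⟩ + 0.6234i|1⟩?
S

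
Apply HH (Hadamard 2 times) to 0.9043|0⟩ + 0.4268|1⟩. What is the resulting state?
0.9043|0⟩ + 0.4268|1⟩

H² = I, so an even number of Hadamards cancels: H^2 = I and the state is unchanged.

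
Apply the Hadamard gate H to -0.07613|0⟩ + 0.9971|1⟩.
0.6512|0⟩ - 0.7589|1⟩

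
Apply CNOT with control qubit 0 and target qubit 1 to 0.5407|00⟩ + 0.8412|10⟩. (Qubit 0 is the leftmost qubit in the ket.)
0.5407|00⟩ + 0.8412|11⟩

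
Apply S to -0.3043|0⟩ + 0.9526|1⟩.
-0.3043|0⟩ + 0.9526i|1⟩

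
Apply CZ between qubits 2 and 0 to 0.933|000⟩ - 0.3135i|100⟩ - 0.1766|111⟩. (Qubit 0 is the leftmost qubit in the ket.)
0.933|000⟩ - 0.3135i|100⟩ + 0.1766|111⟩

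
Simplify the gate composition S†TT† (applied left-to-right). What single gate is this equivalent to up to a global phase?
S†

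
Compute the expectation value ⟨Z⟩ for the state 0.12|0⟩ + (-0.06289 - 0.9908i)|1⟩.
-0.9712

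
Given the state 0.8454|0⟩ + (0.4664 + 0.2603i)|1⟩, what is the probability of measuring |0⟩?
0.7147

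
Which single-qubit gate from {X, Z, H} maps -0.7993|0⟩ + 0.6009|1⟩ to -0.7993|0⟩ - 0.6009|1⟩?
Z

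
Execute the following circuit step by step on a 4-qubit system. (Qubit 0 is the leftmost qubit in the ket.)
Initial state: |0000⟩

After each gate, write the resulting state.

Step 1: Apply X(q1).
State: |0100⟩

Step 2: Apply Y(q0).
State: i|1100⟩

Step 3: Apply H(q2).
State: (1/√2)i|1100⟩ + (1/√2)i|1110⟩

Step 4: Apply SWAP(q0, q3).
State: (1/√2)i|0101⟩ + (1/√2)i|0111⟩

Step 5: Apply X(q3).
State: (1/√2)i|0100⟩ + (1/√2)i|0110⟩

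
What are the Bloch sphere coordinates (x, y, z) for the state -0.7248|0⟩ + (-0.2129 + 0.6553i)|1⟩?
(0.3086, -0.9499, 0.05059)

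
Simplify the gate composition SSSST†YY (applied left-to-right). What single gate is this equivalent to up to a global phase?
T†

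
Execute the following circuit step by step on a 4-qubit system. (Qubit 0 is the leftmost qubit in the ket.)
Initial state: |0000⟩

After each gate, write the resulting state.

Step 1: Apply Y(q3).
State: i|0001⟩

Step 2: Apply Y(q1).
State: -|0101⟩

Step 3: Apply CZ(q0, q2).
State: -|0101⟩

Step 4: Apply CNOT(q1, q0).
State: -|1101⟩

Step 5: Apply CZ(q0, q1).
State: |1101⟩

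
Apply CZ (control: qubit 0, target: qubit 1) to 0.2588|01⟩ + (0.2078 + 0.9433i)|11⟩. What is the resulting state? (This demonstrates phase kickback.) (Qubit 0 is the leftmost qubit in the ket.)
0.2588|01⟩ + (-0.2078 - 0.9433i)|11⟩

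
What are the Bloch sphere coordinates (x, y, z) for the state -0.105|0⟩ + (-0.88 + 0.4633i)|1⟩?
(0.1848, -0.09729, -0.978)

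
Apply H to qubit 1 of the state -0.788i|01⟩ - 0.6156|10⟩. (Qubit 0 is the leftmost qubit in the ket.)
-0.5572i|00⟩ + 0.5572i|01⟩ - 0.4353|10⟩ - 0.4353|11⟩

H on qubit 1 mixes each pair of kets that differ only in qubit 1: amplitudes (a, b) of (|…0…⟩, |…1…⟩) become ((a + b)/√2, (a − b)/√2). Kets absent from the input have amplitude 0.
(|00⟩, |01⟩): (a, b) = (0, -0.788i) → (-0.5572i, 0.5572i)
(|10⟩, |11⟩): (a, b) = (-0.6156, 0) → (-0.4353, -0.4353)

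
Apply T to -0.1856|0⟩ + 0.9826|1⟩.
-0.1856|0⟩ + (0.6948 + 0.6948i)|1⟩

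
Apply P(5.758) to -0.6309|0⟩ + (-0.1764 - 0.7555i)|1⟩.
-0.6309|0⟩ + (-0.5314 - 0.5652i)|1⟩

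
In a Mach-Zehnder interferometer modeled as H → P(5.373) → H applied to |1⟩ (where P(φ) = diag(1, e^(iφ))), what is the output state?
(0.1932 + 0.3948i)|0⟩ + (0.8068 - 0.3948i)|1⟩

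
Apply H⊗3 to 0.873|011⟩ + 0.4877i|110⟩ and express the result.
(0.3087 + 0.1724i)|000⟩ + (-0.3087 + 0.1724i)|001⟩ + (-0.3087 - 0.1724i)|010⟩ + (0.3087 - 0.1724i)|011⟩ + (0.3087 - 0.1724i)|100⟩ + (-0.3087 - 0.1724i)|101⟩ + (-0.3087 + 0.1724i)|110⟩ + (0.3087 + 0.1724i)|111⟩

H⊗3 gives amp(|y⟩) = (1/2√2) Σ_x (−1)^(x·y) amp(|x⟩), where x·y is the number of positions in which both x and y have a 1.
|000⟩: (0.873 + 0.4877i)/(2√2) = (0.3087 + 0.1724i)
|001⟩: (-0.873 + 0.4877i)/(2√2) = (-0.3087 + 0.1724i)
|010⟩: (-0.873 - 0.4877i)/(2√2) = (-0.3087 - 0.1724i)
|011⟩: (0.873 - 0.4877i)/(2√2) = (0.3087 - 0.1724i)
|100⟩: (0.873 - 0.4877i)/(2√2) = (0.3087 - 0.1724i)
|101⟩: (-0.873 - 0.4877i)/(2√2) = (-0.3087 - 0.1724i)
|110⟩: (-0.873 + 0.4877i)/(2√2) = (-0.3087 + 0.1724i)
|111⟩: (0.873 + 0.4877i)/(2√2) = (0.3087 + 0.1724i)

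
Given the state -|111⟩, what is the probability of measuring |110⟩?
0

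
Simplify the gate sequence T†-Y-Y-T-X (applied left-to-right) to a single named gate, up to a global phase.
X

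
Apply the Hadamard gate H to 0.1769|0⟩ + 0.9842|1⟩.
0.821|0⟩ - 0.5708|1⟩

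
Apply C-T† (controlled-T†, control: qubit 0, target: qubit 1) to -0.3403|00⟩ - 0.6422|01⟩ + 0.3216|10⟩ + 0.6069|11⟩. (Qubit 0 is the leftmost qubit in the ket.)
-0.3403|00⟩ - 0.6422|01⟩ + 0.3216|10⟩ + (0.4291 - 0.4291i)|11⟩

C-T† leaves the control-|0⟩ kets |00⟩, |01⟩ unchanged and applies T† to qubit 1 on the control-|1⟩ pair (|10⟩, |11⟩).
T† = [[1, 0], [0, (1/√2 - (1/√2)i)]].
With a = amp(|10⟩) = 0.3216 and b = amp(|11⟩) = 0.6069:
new amp(|10⟩) = (1)·a = 0.3216
new amp(|11⟩) = (1/√2 - (1/√2)i)·b = (0.4291 - 0.4291i)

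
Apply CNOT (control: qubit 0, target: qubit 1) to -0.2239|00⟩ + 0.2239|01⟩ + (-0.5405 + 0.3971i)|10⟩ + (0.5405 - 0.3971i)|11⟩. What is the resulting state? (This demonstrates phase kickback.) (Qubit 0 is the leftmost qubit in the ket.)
-0.2239|00⟩ + 0.2239|01⟩ + (0.5405 - 0.3971i)|10⟩ + (-0.5405 + 0.3971i)|11⟩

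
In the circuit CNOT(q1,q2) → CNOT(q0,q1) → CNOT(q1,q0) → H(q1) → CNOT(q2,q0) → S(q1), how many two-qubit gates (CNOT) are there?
4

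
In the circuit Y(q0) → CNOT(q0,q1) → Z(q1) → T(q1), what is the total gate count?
4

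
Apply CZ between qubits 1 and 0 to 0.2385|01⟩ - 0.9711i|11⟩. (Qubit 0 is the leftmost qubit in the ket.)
0.2385|01⟩ + 0.9711i|11⟩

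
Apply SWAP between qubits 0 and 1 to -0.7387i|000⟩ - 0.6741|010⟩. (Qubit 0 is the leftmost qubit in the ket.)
-0.7387i|000⟩ - 0.6741|100⟩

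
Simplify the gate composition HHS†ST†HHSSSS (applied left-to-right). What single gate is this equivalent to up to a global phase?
T†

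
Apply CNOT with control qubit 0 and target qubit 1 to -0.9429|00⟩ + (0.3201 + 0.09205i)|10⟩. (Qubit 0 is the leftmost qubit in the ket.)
-0.9429|00⟩ + (0.3201 + 0.09205i)|11⟩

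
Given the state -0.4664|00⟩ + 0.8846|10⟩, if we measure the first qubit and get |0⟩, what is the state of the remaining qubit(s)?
-|0⟩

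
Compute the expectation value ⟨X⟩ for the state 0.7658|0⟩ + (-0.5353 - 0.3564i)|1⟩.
-0.8199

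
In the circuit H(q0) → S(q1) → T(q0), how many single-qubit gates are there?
3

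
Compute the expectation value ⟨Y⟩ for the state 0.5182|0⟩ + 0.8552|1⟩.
0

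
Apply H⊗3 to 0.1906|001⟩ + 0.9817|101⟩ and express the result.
0.4145|000⟩ - 0.4145|001⟩ + 0.4145|010⟩ - 0.4145|011⟩ - 0.2797|100⟩ + 0.2797|101⟩ - 0.2797|110⟩ + 0.2797|111⟩

H⊗3 gives amp(|y⟩) = (1/2√2) Σ_x (−1)^(x·y) amp(|x⟩), where x·y is the number of positions in which both x and y have a 1.
|000⟩: (0.1906 + 0.9817)/(2√2) = 0.4145
|001⟩: (-0.1906 - 0.9817)/(2√2) = -0.4145
|010⟩: (0.1906 + 0.9817)/(2√2) = 0.4145
|011⟩: (-0.1906 - 0.9817)/(2√2) = -0.4145
|100⟩: (0.1906 - 0.9817)/(2√2) = -0.2797
|101⟩: (-0.1906 + 0.9817)/(2√2) = 0.2797
|110⟩: (0.1906 - 0.9817)/(2√2) = -0.2797
|111⟩: (-0.1906 + 0.9817)/(2√2) = 0.2797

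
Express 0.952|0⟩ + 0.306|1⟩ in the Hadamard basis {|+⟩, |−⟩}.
0.8895|+⟩ + 0.4568|−⟩

With |ψ⟩ = α|0⟩ + β|1⟩, the Hadamard-basis coefficients are ⟨+|ψ⟩ = (α + β)/√2 and ⟨−|ψ⟩ = (α − β)/√2.
Here α = 0.952, β = 0.306: (α + β)/√2 = 0.8895, (α − β)/√2 = 0.4568.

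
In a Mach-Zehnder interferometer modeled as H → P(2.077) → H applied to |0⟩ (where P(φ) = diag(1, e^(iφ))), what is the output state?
(0.2576 + 0.4373i)|0⟩ + (0.7424 - 0.4373i)|1⟩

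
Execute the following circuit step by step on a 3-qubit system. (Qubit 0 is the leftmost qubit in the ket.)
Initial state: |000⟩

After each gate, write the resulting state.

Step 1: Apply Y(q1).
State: i|010⟩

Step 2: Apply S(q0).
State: i|010⟩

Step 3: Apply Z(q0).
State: i|010⟩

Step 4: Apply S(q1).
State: -|010⟩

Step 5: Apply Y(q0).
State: -i|110⟩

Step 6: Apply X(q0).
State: -i|010⟩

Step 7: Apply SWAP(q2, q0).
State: -i|010⟩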